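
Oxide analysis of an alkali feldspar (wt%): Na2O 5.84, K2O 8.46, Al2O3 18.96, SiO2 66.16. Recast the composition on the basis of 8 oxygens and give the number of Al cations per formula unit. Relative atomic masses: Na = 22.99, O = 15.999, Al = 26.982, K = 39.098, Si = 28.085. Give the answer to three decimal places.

1.011 Al apfu

Na2O: 5.84/61.979 = 0.09423 mol → 0.18846 mol Na, 0.09423 mol O.
K2O: 8.46/94.195 = 0.08981 mol → 0.17962 mol K, 0.08981 mol O.
Al2O3: 18.96/101.961 = 0.18595 mol → 0.37190 mol Al, 0.55785 mol O.
SiO2: 66.16/60.083 = 1.10114 mol → 1.10114 mol Si, 2.20228 mol O.
Total oxygen = 2.94417 mol. Normalization factor = 8/2.94417 = 2.71723.
Al per 8 O = 0.37190 × 2.71723 = 1.011.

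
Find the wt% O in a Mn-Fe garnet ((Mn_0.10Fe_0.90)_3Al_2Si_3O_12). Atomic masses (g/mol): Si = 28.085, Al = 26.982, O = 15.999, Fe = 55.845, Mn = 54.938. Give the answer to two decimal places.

Formula mass = 0.30×54.938 + 2.70×55.845 + 2×26.982 + 3×28.085 + 12×15.999 = 497.470 g/mol, of which 191.988 g is O.
So O makes up 191.988/497.470 = 0.3859 of the mass, i.e. 38.59%.

38.59 weight percent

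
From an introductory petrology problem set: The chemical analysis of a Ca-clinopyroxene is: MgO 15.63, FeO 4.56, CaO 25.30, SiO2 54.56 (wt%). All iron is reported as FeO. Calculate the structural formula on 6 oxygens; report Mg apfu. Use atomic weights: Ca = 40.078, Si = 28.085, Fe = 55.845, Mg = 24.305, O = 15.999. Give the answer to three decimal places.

0.856 Mg apfu

15.63 wt% MgO ÷ 40.304 g/mol = 0.38780 mol, giving 0.38780 Mg and 0.38780 O.
4.56 wt% FeO ÷ 71.844 g/mol = 0.06347 mol, giving 0.06347 Fe and 0.06347 O.
25.30 wt% CaO ÷ 56.077 g/mol = 0.45117 mol, giving 0.45117 Ca and 0.45117 O.
54.56 wt% SiO2 ÷ 60.083 g/mol = 0.90808 mol, giving 0.90808 Si and 1.81616 O.
Oxygen sums to 2.71860; scaling by 6/2.71860 = 2.20702 puts the formula on 6 O.
Mg: 0.38780 × 2.20702 = 0.856 atoms per formula unit.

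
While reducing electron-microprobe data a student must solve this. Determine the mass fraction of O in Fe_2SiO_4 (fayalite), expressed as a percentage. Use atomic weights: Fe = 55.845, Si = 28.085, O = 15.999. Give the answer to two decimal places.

Formula mass = 2×55.845 + 1×28.085 + 4×15.999 = 203.771 g/mol, of which 63.996 g is O.
So O makes up 63.996/203.771 = 0.3141 of the mass, i.e. 31.41%.

31.41 wt%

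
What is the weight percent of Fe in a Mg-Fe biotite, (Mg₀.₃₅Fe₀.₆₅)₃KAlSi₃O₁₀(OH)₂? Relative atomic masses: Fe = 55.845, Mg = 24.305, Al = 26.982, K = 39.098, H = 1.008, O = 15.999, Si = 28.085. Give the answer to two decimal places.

22.75 weight percent

Molar mass of (Mg₀.₃₅Fe₀.₆₅)₃KAlSi₃O₁₀(OH)₂: 1.05×24.305 + 1.95×55.845 + 1×39.098 + 1×26.982 + 3×28.085 + 12×15.999 + 2×1.008 = 478.757 g/mol.
Mass of Fe per formula unit: 1.95 × 55.845 = 108.898 g.
Weight fraction Fe = 108.898 / 478.757 = 0.2275.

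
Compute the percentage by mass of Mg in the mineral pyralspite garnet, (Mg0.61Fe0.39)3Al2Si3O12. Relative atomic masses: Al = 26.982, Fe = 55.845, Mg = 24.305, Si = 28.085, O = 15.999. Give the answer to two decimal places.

10.11 weight percent

M((Mg0.61Fe0.39)3Al2Si3O12) = 440.024 g/mol.
Mg contributes 1.83 × 24.305 = 44.478 g per mole.
44.478/440.024 = 0.1011 → 10.11%.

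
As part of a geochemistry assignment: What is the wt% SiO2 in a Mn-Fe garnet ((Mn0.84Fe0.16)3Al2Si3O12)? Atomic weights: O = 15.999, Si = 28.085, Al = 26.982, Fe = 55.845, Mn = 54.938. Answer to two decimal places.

M((Mn0.84Fe0.16)3Al2Si3O12) = 495.456 g/mol; M(SiO2) = 60.083 g/mol.
Moles SiO2 per formula unit = 3 Si ÷ 1 = 3.0000.
SiO2 fraction = (3.0000 × 60.083) / 495.456 = 180.249/495.456 = 0.3638.

36.38 wt%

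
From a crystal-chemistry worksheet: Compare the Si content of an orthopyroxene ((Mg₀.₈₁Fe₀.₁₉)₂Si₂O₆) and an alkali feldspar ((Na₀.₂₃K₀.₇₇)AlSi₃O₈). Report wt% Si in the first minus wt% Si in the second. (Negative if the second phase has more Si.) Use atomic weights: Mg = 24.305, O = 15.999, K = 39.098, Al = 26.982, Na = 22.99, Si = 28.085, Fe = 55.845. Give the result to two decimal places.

-4.28 percentage points

Si in (Mg₀.₈₁Fe₀.₁₉)₂Si₂O₆: molar mass 212.759 g/mol; 2×28.085 = 56.170 g → 26.40 wt%.
Si in (Na₀.₂₃K₀.₇₇)AlSi₃O₈: molar mass 274.622 g/mol; 3×28.085 = 84.255 g → 30.68 wt%.
Difference = 26.40 − 30.68 = -4.28 percentage points.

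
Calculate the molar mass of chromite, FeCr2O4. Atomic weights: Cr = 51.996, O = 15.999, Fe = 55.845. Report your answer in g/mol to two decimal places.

223.83 g/mol

M = 1·55.845 + 2·51.996 + 4·15.999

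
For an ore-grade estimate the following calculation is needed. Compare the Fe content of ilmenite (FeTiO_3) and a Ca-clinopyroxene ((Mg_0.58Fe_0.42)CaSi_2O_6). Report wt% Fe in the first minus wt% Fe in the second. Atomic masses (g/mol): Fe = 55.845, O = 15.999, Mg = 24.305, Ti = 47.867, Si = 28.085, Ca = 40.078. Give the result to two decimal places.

M(FeTiO_3) = 151.709 g/mol, so wt% Fe = 55.845/151.709 × 100 = 36.81%.
M((Mg_0.58Fe_0.42)CaSi_2O_6) = 229.794 g/mol, so wt% Fe = 23.455/229.794 × 100 = 10.21%.
36.81 − 10.21 = 26.60 pp.

26.60 percentage points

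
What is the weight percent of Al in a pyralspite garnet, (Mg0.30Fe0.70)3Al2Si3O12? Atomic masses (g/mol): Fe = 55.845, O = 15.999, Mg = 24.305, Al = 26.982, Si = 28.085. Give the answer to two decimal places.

Molar mass of (Mg0.30Fe0.70)3Al2Si3O12: 0.90*24.305 + 2.10*55.845 + 2*26.982 + 3*28.085 + 12*15.999 = 469.356 g/mol.
Mass of Al per formula unit: 2 × 26.982 = 53.964 g.
Weight fraction Al = 53.964 / 469.356 = 0.1150.

11.50 mass %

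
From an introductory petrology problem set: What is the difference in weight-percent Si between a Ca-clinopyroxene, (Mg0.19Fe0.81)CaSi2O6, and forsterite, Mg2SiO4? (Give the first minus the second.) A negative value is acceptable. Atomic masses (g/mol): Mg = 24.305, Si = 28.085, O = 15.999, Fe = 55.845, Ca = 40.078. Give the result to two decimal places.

M((Mg0.19Fe0.81)CaSi2O6) = 242.094 g/mol, so wt% Si = 56.170/242.094 × 100 = 23.20%.
M(Mg2SiO4) = 140.691 g/mol, so wt% Si = 28.085/140.691 × 100 = 19.96%.
23.20 − 19.96 = 3.24 pp.

3.24 percentage points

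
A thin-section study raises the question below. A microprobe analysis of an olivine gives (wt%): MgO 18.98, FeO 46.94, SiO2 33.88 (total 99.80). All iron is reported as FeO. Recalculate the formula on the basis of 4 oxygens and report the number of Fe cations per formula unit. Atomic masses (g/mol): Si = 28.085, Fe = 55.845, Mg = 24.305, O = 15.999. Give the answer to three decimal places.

1.160 Fe apfu

MgO (M=40.304): mol = 0.47092; Mg = 0.47092, O = 0.47092.
FeO (M=71.844): mol = 0.65336; Fe = 0.65336, O = 0.65336.
SiO2 (M=60.083): mol = 0.56389; Si = 0.56389, O = 1.12778.
ΣO = 2.25206; factor = 4/ΣO = 1.77615.
Fe apfu = 0.65336 × 1.77615 = 1.160.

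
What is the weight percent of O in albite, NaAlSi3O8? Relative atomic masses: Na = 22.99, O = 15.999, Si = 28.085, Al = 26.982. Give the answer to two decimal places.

Formula mass = 1·22.99 + 1·26.982 + 3·28.085 + 8·15.999 = 262.219 g/mol, of which 127.992 g is O.
So O makes up 127.992/262.219 = 0.4881 of the mass, i.e. 48.81%.

48.81 mass %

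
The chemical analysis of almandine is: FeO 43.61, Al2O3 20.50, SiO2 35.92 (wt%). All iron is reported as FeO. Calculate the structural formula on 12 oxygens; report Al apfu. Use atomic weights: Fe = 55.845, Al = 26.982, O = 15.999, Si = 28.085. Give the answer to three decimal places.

2.006 Al apfu

43.61 wt% FeO ÷ 71.844 g/mol = 0.60701 mol, giving 0.60701 Fe and 0.60701 O.
20.50 wt% Al2O3 ÷ 101.961 g/mol = 0.20106 mol, giving 0.40212 Al and 0.60318 O.
35.92 wt% SiO2 ÷ 60.083 g/mol = 0.59784 mol, giving 0.59784 Si and 1.19568 O.
Oxygen sums to 2.40587; scaling by 12/2.40587 = 4.98780 puts the formula on 12 O.
Al: 0.40212 × 4.98780 = 2.006 atoms per formula unit.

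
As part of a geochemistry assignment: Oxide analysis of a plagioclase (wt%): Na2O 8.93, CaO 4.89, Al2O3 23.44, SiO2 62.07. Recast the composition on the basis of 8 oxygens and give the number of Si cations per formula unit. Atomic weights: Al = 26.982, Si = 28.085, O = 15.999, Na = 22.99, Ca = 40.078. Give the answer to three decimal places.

2.767 Si apfu

Na2O: 8.93/61.979 = 0.14408 mol → 0.28816 mol Na, 0.14408 mol O.
CaO: 4.89/56.077 = 0.08720 mol → 0.08720 mol Ca, 0.08720 mol O.
Al2O3: 23.44/101.961 = 0.22989 mol → 0.45978 mol Al, 0.68967 mol O.
SiO2: 62.07/60.083 = 1.03307 mol → 1.03307 mol Si, 2.06614 mol O.
Total oxygen = 2.98709 mol. Normalization factor = 8/2.98709 = 2.67819.
Si per 8 O = 1.03307 × 2.67819 = 2.767.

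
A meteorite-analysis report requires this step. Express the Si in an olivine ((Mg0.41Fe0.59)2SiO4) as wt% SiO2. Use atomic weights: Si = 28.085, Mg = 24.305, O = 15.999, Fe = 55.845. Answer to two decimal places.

33.77 wt%

M((Mg0.41Fe0.59)2SiO4) = 177.908 g/mol; M(SiO2) = 60.083 g/mol.
Moles SiO2 per formula unit = 1 Si ÷ 1 = 1.0000.
SiO2 fraction = (1.0000 × 60.083) / 177.908 = 60.083/177.908 = 0.3377.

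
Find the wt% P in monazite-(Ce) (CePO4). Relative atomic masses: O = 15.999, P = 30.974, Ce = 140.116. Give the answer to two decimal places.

M(CePO4) = 235.086 g/mol.
P contributes 1 × 30.974 = 30.974 g per mole.
30.974/235.086 = 0.1318 → 13.18%.

13.18 wt%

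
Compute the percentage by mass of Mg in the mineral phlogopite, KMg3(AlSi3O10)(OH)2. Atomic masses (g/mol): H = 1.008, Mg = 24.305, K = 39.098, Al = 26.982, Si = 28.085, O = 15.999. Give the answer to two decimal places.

17.47 weight percent

Molar mass of KMg3(AlSi3O10)(OH)2: 1·39.098 + 3·24.305 + 1·26.982 + 3·28.085 + 12·15.999 + 2·1.008 = 417.254 g/mol.
Mass of Mg per formula unit: 3 × 24.305 = 72.915 g.
Weight fraction Mg = 72.915 / 417.254 = 0.1747.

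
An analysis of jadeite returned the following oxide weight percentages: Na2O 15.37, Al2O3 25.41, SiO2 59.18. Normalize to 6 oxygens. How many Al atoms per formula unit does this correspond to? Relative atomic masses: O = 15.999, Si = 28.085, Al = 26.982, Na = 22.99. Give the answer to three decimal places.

1.008 Al apfu

Na2O (M=61.979): mol = 0.24799; Na = 0.49598, O = 0.24799.
Al2O3 (M=101.961): mol = 0.24921; Al = 0.49842, O = 0.74763.
SiO2 (M=60.083): mol = 0.98497; Si = 0.98497, O = 1.96994.
ΣO = 2.96556; factor = 6/ΣO = 2.02323.
Al apfu = 0.49842 × 2.02323 = 1.008.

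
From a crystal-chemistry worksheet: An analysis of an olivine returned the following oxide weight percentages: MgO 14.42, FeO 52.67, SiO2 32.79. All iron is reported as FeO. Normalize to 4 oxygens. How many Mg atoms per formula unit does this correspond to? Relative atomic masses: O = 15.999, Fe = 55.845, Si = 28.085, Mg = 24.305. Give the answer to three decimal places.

0.656 Mg apfu

14.42 wt% MgO ÷ 40.304 g/mol = 0.35778 mol, giving 0.35778 Mg and 0.35778 O.
52.67 wt% FeO ÷ 71.844 g/mol = 0.73312 mol, giving 0.73312 Fe and 0.73312 O.
32.79 wt% SiO2 ÷ 60.083 g/mol = 0.54575 mol, giving 0.54575 Si and 1.09150 O.
Oxygen sums to 2.18240; scaling by 4/2.18240 = 1.83284 puts the formula on 4 O.
Mg: 0.35778 × 1.83284 = 0.656 atoms per formula unit.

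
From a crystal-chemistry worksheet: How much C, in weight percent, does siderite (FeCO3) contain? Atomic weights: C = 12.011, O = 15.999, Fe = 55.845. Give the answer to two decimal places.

10.37 weight percent

M(FeCO3) = 115.853 g/mol.
C contributes 1 × 12.011 = 12.011 g per mole.
12.011/115.853 = 0.1037 → 10.37%.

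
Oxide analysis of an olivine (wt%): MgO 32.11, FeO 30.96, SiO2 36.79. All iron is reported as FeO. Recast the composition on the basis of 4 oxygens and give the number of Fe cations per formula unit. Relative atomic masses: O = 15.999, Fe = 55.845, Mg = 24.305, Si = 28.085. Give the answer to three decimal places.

32.11 wt% MgO ÷ 40.304 g/mol = 0.79670 mol, giving 0.79670 Mg and 0.79670 O.
30.96 wt% FeO ÷ 71.844 g/mol = 0.43093 mol, giving 0.43093 Fe and 0.43093 O.
36.79 wt% SiO2 ÷ 60.083 g/mol = 0.61232 mol, giving 0.61232 Si and 1.22464 O.
Oxygen sums to 2.45227; scaling by 4/2.45227 = 1.63114 puts the formula on 4 O.
Fe: 0.43093 × 1.63114 = 0.703 atoms per formula unit.

0.703 Fe apfu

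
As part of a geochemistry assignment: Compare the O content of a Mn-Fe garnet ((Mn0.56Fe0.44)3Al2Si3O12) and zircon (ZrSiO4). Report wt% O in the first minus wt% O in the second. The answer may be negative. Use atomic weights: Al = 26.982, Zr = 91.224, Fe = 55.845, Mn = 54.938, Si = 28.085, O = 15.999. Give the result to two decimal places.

3.78 percentage points

M((Mn0.56Fe0.44)3Al2Si3O12) = 496.218 g/mol, so wt% O = 191.988/496.218 × 100 = 38.69%.
M(ZrSiO4) = 183.305 g/mol, so wt% O = 63.996/183.305 × 100 = 34.91%.
38.69 − 34.91 = 3.78 pp.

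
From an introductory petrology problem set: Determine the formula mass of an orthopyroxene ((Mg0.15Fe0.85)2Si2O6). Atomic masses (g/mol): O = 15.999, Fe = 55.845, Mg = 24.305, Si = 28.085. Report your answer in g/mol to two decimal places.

254.39 g/mol

M = 0.30(24.305) + 1.70(55.845) + 2(28.085) + 6(15.999)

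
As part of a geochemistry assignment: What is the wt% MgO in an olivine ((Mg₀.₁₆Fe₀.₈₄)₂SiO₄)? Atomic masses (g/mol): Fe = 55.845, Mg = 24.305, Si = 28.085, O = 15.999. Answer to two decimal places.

Formula mass = 193.678 g/mol.
0.32 Mg → 0.3200 mol MgO per formula unit; M(MgO) = 40.304, so MgO mass = 12.897 g.
12.897/193.678 × 100 = 6.66 wt%.

6.66 wt%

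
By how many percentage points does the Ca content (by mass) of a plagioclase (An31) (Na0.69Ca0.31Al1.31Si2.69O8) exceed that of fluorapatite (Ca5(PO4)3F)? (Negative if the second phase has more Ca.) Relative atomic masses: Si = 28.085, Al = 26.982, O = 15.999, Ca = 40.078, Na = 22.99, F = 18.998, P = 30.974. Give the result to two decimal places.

Ca in Na0.69Ca0.31Al1.31Si2.69O8: molar mass 267.174 g/mol; 0.31×40.078 = 12.424 g → 4.65 wt%.
Ca in Ca5(PO4)3F: molar mass 504.298 g/mol; 5×40.078 = 200.390 g → 39.74 wt%.
Difference = 4.65 − 39.74 = -35.09 percentage points.

-35.09 percentage points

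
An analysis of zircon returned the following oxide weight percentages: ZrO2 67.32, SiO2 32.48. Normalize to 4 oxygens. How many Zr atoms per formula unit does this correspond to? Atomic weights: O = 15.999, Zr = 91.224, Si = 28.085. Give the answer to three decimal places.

67.32 wt% ZrO2 ÷ 123.222 g/mol = 0.54633 mol, giving 0.54633 Zr and 1.09266 O.
32.48 wt% SiO2 ÷ 60.083 g/mol = 0.54059 mol, giving 0.54059 Si and 1.08118 O.
Oxygen sums to 2.17384; scaling by 4/2.17384 = 1.84006 puts the formula on 4 O.
Zr: 0.54633 × 1.84006 = 1.005 atoms per formula unit.

1.005 Zr apfu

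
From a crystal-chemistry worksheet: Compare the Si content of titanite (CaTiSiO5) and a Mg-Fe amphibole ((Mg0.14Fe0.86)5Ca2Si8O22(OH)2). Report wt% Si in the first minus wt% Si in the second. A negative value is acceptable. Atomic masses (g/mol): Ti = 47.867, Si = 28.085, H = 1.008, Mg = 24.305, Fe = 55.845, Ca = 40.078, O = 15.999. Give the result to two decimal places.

Si in CaTiSiO5: molar mass 196.025 g/mol; 1×28.085 = 28.085 g → 14.33 wt%.
Si in (Mg0.14Fe0.86)5Ca2Si8O22(OH)2: molar mass 947.975 g/mol; 8×28.085 = 224.680 g → 23.70 wt%.
Difference = 14.33 − 23.70 = -9.37 percentage points.

-9.37 percentage points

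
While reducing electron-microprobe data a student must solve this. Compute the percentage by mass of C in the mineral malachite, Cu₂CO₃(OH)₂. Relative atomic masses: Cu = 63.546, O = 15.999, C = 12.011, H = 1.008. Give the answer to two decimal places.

5.43 mass %

M(Cu₂CO₃(OH)₂) = 221.114 g/mol.
C contributes 1 × 12.011 = 12.011 g per mole.
12.011/221.114 = 0.0543 → 5.43%.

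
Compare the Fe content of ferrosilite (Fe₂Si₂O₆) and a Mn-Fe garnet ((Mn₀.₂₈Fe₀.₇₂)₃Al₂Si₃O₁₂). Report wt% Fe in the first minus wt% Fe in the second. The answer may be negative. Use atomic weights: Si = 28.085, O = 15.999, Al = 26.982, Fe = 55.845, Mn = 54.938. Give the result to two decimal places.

M(Fe₂Si₂O₆) = 263.854 g/mol, so wt% Fe = 111.690/263.854 × 100 = 42.33%.
M((Mn₀.₂₈Fe₀.₇₂)₃Al₂Si₃O₁₂) = 496.980 g/mol, so wt% Fe = 120.625/496.980 × 100 = 24.27%.
42.33 − 24.27 = 18.06 pp.

18.06 percentage points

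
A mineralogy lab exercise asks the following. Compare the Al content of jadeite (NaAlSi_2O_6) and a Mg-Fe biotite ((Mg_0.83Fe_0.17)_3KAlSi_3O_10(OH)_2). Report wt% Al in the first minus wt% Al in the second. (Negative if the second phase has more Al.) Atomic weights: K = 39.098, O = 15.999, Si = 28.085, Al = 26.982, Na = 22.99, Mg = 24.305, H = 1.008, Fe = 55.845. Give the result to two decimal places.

M(NaAlSi_2O_6) = 202.136 g/mol, so wt% Al = 26.982/202.136 × 100 = 13.35%.
M((Mg_0.83Fe_0.17)_3KAlSi_3O_10(OH)_2) = 433.339 g/mol, so wt% Al = 26.982/433.339 × 100 = 6.23%.
13.35 − 6.23 = 7.12 pp.

7.12 percentage points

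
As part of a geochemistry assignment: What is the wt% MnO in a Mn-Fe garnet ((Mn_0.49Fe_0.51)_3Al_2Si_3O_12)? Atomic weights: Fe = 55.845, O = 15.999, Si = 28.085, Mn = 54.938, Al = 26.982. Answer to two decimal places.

21.01 wt%

Formula mass = 496.409 g/mol.
1.47 Mn → 1.4700 mol MnO per formula unit; M(MnO) = 70.937, so MnO mass = 104.277 g.
104.277/496.409 × 100 = 21.01 wt%.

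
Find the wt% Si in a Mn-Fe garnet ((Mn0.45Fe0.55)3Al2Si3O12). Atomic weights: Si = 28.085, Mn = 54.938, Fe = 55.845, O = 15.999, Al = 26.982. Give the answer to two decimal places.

Formula mass = 1.35*54.938 + 1.65*55.845 + 2*26.982 + 3*28.085 + 12*15.999 = 496.518 g/mol, of which 84.255 g is Si.
So Si makes up 84.255/496.518 = 0.1697 of the mass, i.e. 16.97%.

16.97 weight percent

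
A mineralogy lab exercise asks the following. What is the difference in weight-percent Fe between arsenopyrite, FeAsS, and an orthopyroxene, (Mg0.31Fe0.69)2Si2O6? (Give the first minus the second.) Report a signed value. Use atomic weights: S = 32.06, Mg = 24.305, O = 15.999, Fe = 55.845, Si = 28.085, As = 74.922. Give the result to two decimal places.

First mineral: 55.845 g Fe in 162.827 g formula = 34.30 wt% Fe.
Second mineral: 77.066 g Fe in 244.299 g formula = 31.55 wt% Fe.
34.30% − 31.55% gives a difference of 2.75 percentage points.

2.75 percentage points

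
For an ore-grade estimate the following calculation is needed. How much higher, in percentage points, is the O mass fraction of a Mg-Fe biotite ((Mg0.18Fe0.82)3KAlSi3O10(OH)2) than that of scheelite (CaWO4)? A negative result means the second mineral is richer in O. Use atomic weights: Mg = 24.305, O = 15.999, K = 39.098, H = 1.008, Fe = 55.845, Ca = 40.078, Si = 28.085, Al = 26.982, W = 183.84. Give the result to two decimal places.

First mineral: 191.988 g O in 494.842 g formula = 38.80 wt% O.
Second mineral: 63.996 g O in 287.914 g formula = 22.23 wt% O.
38.80% − 22.23% gives a difference of 16.57 percentage points.

16.57 percentage points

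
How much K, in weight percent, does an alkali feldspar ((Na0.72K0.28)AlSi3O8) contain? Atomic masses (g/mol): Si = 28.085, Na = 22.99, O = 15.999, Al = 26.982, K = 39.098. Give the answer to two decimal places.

Molar mass of (Na0.72K0.28)AlSi3O8: 0.72*22.99 + 0.28*39.098 + 1*26.982 + 3*28.085 + 8*15.999 = 266.729 g/mol.
Mass of K per formula unit: 0.28 × 39.098 = 10.947 g.
Weight fraction K = 10.947 / 266.729 = 0.0410.

4.10 weight percent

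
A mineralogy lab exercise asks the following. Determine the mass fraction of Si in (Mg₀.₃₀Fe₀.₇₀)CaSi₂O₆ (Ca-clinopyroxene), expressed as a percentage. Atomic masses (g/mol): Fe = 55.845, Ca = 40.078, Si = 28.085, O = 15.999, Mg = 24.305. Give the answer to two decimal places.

Formula mass = 0.30·24.305 + 0.70·55.845 + 1·40.078 + 2·28.085 + 6·15.999 = 238.625 g/mol, of which 56.170 g is Si.
So Si makes up 56.170/238.625 = 0.2354 of the mass, i.e. 23.54%.

23.54 weight percent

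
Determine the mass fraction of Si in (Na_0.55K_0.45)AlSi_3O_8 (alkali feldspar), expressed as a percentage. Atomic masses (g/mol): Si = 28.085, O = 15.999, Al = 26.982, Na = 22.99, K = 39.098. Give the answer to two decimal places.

M((Na_0.55K_0.45)AlSi_3O_8) = 269.468 g/mol.
Si contributes 3 × 28.085 = 84.255 g per mole.
84.255/269.468 = 0.3127 → 31.27%.

31.27 wt%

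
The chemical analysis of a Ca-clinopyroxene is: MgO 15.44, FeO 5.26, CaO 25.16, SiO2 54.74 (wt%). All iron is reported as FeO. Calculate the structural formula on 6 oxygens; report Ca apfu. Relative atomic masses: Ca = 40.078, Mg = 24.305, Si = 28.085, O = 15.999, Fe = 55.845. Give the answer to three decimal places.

15.44 wt% MgO ÷ 40.304 g/mol = 0.38309 mol, giving 0.38309 Mg and 0.38309 O.
5.26 wt% FeO ÷ 71.844 g/mol = 0.07321 mol, giving 0.07321 Fe and 0.07321 O.
25.16 wt% CaO ÷ 56.077 g/mol = 0.44867 mol, giving 0.44867 Ca and 0.44867 O.
54.74 wt% SiO2 ÷ 60.083 g/mol = 0.91107 mol, giving 0.91107 Si and 1.82214 O.
Oxygen sums to 2.72711; scaling by 6/2.72711 = 2.20013 puts the formula on 6 O.
Ca: 0.44867 × 2.20013 = 0.987 atoms per formula unit.

0.987 Ca apfu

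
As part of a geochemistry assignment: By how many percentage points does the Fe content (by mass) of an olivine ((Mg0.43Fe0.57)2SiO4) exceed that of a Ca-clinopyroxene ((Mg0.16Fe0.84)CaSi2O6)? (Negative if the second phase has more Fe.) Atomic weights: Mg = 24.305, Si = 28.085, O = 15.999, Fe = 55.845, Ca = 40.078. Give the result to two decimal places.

M((Mg0.43Fe0.57)2SiO4) = 176.647 g/mol, so wt% Fe = 63.663/176.647 × 100 = 36.04%.
M((Mg0.16Fe0.84)CaSi2O6) = 243.041 g/mol, so wt% Fe = 46.910/243.041 × 100 = 19.30%.
36.04 − 19.30 = 16.74 pp.

16.74 percentage points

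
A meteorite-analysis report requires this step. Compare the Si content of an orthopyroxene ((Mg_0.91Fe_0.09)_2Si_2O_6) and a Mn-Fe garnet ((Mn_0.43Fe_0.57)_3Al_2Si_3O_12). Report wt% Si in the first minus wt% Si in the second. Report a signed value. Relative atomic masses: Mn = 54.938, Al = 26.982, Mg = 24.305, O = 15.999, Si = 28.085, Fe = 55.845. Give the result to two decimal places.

M((Mg_0.91Fe_0.09)_2Si_2O_6) = 206.451 g/mol, so wt% Si = 56.170/206.451 × 100 = 27.21%.
M((Mn_0.43Fe_0.57)_3Al_2Si_3O_12) = 496.572 g/mol, so wt% Si = 84.255/496.572 × 100 = 16.97%.
27.21 − 16.97 = 10.24 pp.

10.24 percentage points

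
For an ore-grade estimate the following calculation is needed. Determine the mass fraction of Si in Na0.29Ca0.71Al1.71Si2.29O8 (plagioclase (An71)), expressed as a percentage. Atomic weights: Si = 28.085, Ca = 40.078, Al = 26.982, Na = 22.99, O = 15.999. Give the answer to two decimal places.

Formula mass = 0.29×22.99 + 0.71×40.078 + 1.71×26.982 + 2.29×28.085 + 8×15.999 = 273.568 g/mol, of which 64.315 g is Si.
So Si makes up 64.315/273.568 = 0.2351 of the mass, i.e. 23.51%.

23.51 mass %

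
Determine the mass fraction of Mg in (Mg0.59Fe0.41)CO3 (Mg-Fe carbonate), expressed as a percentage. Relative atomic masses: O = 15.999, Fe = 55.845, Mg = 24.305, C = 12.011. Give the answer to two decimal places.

14.75 mass %

Formula mass = 0.59·24.305 + 0.41·55.845 + 1·12.011 + 3·15.999 = 97.244 g/mol, of which 14.340 g is Mg.
So Mg makes up 14.340/97.244 = 0.1475 of the mass, i.e. 14.75%.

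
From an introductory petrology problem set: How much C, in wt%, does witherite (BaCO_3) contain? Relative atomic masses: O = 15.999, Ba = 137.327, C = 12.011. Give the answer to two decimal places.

Molar mass of BaCO_3: 1*137.327 + 1*12.011 + 3*15.999 = 197.335 g/mol.
Mass of C per formula unit: 1 × 12.011 = 12.011 g.
Weight fraction C = 12.011 / 197.335 = 0.0609.

6.09 wt%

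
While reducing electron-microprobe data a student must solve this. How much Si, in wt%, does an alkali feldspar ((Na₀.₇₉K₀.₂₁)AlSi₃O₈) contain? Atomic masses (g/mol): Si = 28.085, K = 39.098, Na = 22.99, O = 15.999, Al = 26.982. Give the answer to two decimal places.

31.72 wt%

M((Na₀.₇₉K₀.₂₁)AlSi₃O₈) = 265.602 g/mol.
Si contributes 3 × 28.085 = 84.255 g per mole.
84.255/265.602 = 0.3172 → 31.72%.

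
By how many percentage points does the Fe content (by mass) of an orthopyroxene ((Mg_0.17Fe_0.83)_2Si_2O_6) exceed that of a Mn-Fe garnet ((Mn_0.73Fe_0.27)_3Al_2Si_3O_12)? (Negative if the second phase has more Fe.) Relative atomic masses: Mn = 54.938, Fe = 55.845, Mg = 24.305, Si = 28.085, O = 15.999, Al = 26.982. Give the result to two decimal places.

First mineral: 92.703 g Fe in 253.130 g formula = 36.62 wt% Fe.
Second mineral: 45.234 g Fe in 495.756 g formula = 9.12 wt% Fe.
36.62% − 9.12% gives a difference of 27.50 percentage points.

27.50 percentage points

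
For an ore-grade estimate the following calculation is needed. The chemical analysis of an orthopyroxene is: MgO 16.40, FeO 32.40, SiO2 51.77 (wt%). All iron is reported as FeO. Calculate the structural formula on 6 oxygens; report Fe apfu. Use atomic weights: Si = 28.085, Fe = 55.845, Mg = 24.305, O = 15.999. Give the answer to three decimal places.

1.048 Fe apfu

MgO (M=40.304): mol = 0.40691; Mg = 0.40691, O = 0.40691.
FeO (M=71.844): mol = 0.45098; Fe = 0.45098, O = 0.45098.
SiO2 (M=60.083): mol = 0.86164; Si = 0.86164, O = 1.72328.
ΣO = 2.58117; factor = 6/ΣO = 2.32453.
Fe apfu = 0.45098 × 2.32453 = 1.048.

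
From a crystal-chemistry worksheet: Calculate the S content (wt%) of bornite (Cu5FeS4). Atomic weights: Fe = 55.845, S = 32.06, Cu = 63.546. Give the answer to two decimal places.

25.56 wt%

Molar mass of Cu5FeS4: 5×63.546 + 1×55.845 + 4×32.06 = 501.815 g/mol.
Mass of S per formula unit: 4 × 32.06 = 128.240 g.
Weight fraction S = 128.240 / 501.815 = 0.2556.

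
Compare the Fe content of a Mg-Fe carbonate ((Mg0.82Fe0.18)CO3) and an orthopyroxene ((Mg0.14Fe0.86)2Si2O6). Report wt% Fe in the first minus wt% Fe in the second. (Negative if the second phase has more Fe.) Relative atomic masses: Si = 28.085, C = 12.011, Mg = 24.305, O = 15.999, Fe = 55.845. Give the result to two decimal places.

First mineral: 10.052 g Fe in 89.990 g formula = 11.17 wt% Fe.
Second mineral: 96.053 g Fe in 255.023 g formula = 37.66 wt% Fe.
11.17% − 37.66% gives a difference of -26.49 percentage points.

-26.49 percentage points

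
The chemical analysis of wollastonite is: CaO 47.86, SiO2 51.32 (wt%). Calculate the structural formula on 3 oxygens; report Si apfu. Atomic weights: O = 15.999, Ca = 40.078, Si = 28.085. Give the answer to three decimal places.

CaO (M=56.077): mol = 0.85347; Ca = 0.85347, O = 0.85347.
SiO2 (M=60.083): mol = 0.85415; Si = 0.85415, O = 1.70830.
ΣO = 2.56177; factor = 3/ΣO = 1.17107.
Si apfu = 0.85415 × 1.17107 = 1.000.

1.000 Si apfu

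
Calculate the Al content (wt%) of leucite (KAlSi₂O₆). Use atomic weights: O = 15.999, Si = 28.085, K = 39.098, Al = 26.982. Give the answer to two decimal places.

12.36 wt%

Molar mass of KAlSi₂O₆: 1×39.098 + 1×26.982 + 2×28.085 + 6×15.999 = 218.244 g/mol.
Mass of Al per formula unit: 1 × 26.982 = 26.982 g.
Weight fraction Al = 26.982 / 218.244 = 0.1236.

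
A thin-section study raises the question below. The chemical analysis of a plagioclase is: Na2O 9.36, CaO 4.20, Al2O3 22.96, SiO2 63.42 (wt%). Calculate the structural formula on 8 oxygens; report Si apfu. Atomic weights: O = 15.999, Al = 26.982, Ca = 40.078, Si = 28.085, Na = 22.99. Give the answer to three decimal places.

9.36 wt% Na2O ÷ 61.979 g/mol = 0.15102 mol, giving 0.30204 Na and 0.15102 O.
4.20 wt% CaO ÷ 56.077 g/mol = 0.07490 mol, giving 0.07490 Ca and 0.07490 O.
22.96 wt% Al2O3 ÷ 101.961 g/mol = 0.22518 mol, giving 0.45036 Al and 0.67554 O.
63.42 wt% SiO2 ÷ 60.083 g/mol = 1.05554 mol, giving 1.05554 Si and 2.11108 O.
Oxygen sums to 3.01254; scaling by 8/3.01254 = 2.65557 puts the formula on 8 O.
Si: 1.05554 × 2.65557 = 2.803 atoms per formula unit.

2.803 Si apfu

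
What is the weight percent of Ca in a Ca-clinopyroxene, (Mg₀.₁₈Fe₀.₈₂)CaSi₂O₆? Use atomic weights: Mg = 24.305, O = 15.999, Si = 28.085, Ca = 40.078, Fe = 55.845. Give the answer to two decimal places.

16.53 mass %

Molar mass of (Mg₀.₁₈Fe₀.₈₂)CaSi₂O₆: 0.18·24.305 + 0.82·55.845 + 1·40.078 + 2·28.085 + 6·15.999 = 242.410 g/mol.
Mass of Ca per formula unit: 1 × 40.078 = 40.078 g.
Weight fraction Ca = 40.078 / 242.410 = 0.1653.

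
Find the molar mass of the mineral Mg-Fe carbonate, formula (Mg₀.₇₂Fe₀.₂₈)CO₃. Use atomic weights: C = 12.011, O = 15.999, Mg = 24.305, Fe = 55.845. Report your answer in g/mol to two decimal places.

M = 0.72×24.305 + 0.28×55.845 + 1×12.011 + 3×15.999

93.14 g/mol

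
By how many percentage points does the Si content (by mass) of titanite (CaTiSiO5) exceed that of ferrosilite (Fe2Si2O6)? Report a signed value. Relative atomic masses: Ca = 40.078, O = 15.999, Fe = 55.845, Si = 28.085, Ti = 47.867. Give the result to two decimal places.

-6.96 percentage points

Si in CaTiSiO5: molar mass 196.025 g/mol; 1×28.085 = 28.085 g → 14.33 wt%.
Si in Fe2Si2O6: molar mass 263.854 g/mol; 2×28.085 = 56.170 g → 21.29 wt%.
Difference = 14.33 − 21.29 = -6.96 percentage points.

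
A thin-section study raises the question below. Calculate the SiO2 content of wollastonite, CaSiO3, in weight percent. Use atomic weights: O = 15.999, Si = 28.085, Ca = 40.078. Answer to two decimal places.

Molar mass of CaSiO3 = 1·40.078 + 1·28.085 + 3·15.999 = 116.160 g/mol.
Each formula unit contains 1 Si, equivalent to 1/1 = 1.0000 mol SiO2.
M(SiO2) = 1×28.085 + 2×15.999 = 60.083 g/mol.
Mass of SiO2 per formula unit = 1.0000 × 60.083 = 60.083 g.
SiO2 wt% = 60.083 / 116.160 × 100 = 51.72%.

51.72 wt%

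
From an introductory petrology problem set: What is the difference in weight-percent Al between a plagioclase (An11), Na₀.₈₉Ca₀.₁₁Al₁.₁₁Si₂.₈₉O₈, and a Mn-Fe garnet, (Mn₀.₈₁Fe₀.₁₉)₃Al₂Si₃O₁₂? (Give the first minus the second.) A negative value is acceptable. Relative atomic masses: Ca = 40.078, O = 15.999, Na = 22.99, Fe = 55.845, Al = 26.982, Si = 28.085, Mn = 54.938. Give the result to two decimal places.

M(Na₀.₈₉Ca₀.₁₁Al₁.₁₁Si₂.₈₉O₈) = 263.977 g/mol, so wt% Al = 29.950/263.977 × 100 = 11.35%.
M((Mn₀.₈₁Fe₀.₁₉)₃Al₂Si₃O₁₂) = 495.538 g/mol, so wt% Al = 53.964/495.538 × 100 = 10.89%.
11.35 − 10.89 = 0.46 pp.

0.46 percentage points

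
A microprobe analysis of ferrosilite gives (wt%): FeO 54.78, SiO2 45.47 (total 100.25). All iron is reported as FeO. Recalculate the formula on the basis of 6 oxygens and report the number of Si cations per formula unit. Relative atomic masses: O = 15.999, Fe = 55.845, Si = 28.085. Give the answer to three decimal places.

FeO (M=71.844): mol = 0.76249; Fe = 0.76249, O = 0.76249.
SiO2 (M=60.083): mol = 0.75679; Si = 0.75679, O = 1.51358.
ΣO = 2.27607; factor = 6/ΣO = 2.63612.
Si apfu = 0.75679 × 2.63612 = 1.995.

1.995 Si apfu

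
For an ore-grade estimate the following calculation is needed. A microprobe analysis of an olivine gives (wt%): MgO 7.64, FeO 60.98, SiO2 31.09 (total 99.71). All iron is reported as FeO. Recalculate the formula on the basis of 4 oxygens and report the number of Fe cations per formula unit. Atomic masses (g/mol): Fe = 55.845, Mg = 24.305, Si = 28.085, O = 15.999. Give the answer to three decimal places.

1.638 Fe apfu

MgO: 7.64/40.304 = 0.18956 mol → 0.18956 mol Mg, 0.18956 mol O.
FeO: 60.98/71.844 = 0.84878 mol → 0.84878 mol Fe, 0.84878 mol O.
SiO2: 31.09/60.083 = 0.51745 mol → 0.51745 mol Si, 1.03490 mol O.
Total oxygen = 2.07324 mol. Normalization factor = 4/2.07324 = 1.92935.
Fe per 4 O = 0.84878 × 1.92935 = 1.638.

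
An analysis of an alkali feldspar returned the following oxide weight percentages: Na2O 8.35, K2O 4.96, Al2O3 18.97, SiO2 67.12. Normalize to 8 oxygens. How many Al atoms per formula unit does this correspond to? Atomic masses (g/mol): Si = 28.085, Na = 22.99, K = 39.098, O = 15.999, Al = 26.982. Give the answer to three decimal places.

0.999 Al apfu

8.35 wt% Na2O ÷ 61.979 g/mol = 0.13472 mol, giving 0.26944 Na and 0.13472 O.
4.96 wt% K2O ÷ 94.195 g/mol = 0.05266 mol, giving 0.10532 K and 0.05266 O.
18.97 wt% Al2O3 ÷ 101.961 g/mol = 0.18605 mol, giving 0.37210 Al and 0.55815 O.
67.12 wt% SiO2 ÷ 60.083 g/mol = 1.11712 mol, giving 1.11712 Si and 2.23424 O.
Oxygen sums to 2.97977; scaling by 8/2.97977 = 2.68477 puts the formula on 8 O.
Al: 0.37210 × 2.68477 = 0.999 atoms per formula unit.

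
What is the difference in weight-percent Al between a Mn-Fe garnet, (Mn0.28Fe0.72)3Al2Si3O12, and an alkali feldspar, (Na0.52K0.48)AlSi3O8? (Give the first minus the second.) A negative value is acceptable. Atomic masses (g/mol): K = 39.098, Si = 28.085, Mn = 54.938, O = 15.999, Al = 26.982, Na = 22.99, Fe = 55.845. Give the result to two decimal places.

0.86 percentage points

Al in (Mn0.28Fe0.72)3Al2Si3O12: molar mass 496.980 g/mol; 2×26.982 = 53.964 g → 10.86 wt%.
Al in (Na0.52K0.48)AlSi3O8: molar mass 269.951 g/mol; 1×26.982 = 26.982 g → 10.00 wt%.
Difference = 10.86 − 10.00 = 0.86 percentage points.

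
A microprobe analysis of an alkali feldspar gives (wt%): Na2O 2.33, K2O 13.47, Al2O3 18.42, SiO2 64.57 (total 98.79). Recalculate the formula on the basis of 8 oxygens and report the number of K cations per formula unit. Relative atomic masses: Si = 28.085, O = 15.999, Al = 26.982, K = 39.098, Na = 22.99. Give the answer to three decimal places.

2.33 wt% Na2O ÷ 61.979 g/mol = 0.03759 mol, giving 0.07518 Na and 0.03759 O.
13.47 wt% K2O ÷ 94.195 g/mol = 0.14300 mol, giving 0.28600 K and 0.14300 O.
18.42 wt% Al2O3 ÷ 101.961 g/mol = 0.18066 mol, giving 0.36132 Al and 0.54198 O.
64.57 wt% SiO2 ÷ 60.083 g/mol = 1.07468 mol, giving 1.07468 Si and 2.14936 O.
Oxygen sums to 2.87193; scaling by 8/2.87193 = 2.78558 puts the formula on 8 O.
K: 0.28600 × 2.78558 = 0.797 atoms per formula unit.

0.797 K apfu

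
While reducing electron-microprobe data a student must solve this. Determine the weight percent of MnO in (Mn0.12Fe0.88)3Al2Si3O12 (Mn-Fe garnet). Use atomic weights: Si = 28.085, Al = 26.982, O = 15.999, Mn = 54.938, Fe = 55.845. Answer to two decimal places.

Molar mass of (Mn0.12Fe0.88)3Al2Si3O12 = 0.36*54.938 + 2.64*55.845 + 2*26.982 + 3*28.085 + 12*15.999 = 497.415 g/mol.
Each formula unit contains 0.36 Mn, equivalent to 0.36/1 = 0.3600 mol MnO.
M(MnO) = 1×54.938 + 1×15.999 = 70.937 g/mol.
Mass of MnO per formula unit = 0.3600 × 70.937 = 25.537 g.
MnO wt% = 25.537 / 497.415 × 100 = 5.13%.

5.13 wt%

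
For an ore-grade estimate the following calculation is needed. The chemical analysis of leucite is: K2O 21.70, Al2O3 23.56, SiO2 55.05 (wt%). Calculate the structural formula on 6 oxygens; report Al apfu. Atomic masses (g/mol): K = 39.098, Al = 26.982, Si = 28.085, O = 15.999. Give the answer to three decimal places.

21.70 wt% K2O ÷ 94.195 g/mol = 0.23037 mol, giving 0.46074 K and 0.23037 O.
23.56 wt% Al2O3 ÷ 101.961 g/mol = 0.23107 mol, giving 0.46214 Al and 0.69321 O.
55.05 wt% SiO2 ÷ 60.083 g/mol = 0.91623 mol, giving 0.91623 Si and 1.83246 O.
Oxygen sums to 2.75604; scaling by 6/2.75604 = 2.17704 puts the formula on 6 O.
Al: 0.46214 × 2.17704 = 1.006 atoms per formula unit.

1.006 Al apfu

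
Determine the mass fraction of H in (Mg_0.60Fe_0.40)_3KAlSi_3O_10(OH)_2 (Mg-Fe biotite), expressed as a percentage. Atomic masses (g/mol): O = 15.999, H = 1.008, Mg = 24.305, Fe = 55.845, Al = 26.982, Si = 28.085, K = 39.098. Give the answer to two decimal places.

0.44 wt%

Formula mass = 1.80*24.305 + 1.20*55.845 + 1*39.098 + 1*26.982 + 3*28.085 + 12*15.999 + 2*1.008 = 455.102 g/mol, of which 2.016 g is H.
So H makes up 2.016/455.102 = 0.0044 of the mass, i.e. 0.44%.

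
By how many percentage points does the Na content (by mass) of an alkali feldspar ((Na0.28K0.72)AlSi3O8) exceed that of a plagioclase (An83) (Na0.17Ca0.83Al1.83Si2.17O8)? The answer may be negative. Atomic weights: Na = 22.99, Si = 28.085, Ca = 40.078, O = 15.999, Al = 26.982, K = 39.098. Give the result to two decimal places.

0.93 percentage points

M((Na0.28K0.72)AlSi3O8) = 273.817 g/mol, so wt% Na = 6.437/273.817 × 100 = 2.35%.
M(Na0.17Ca0.83Al1.83Si2.17O8) = 275.487 g/mol, so wt% Na = 3.908/275.487 × 100 = 1.42%.
2.35 − 1.42 = 0.93 pp.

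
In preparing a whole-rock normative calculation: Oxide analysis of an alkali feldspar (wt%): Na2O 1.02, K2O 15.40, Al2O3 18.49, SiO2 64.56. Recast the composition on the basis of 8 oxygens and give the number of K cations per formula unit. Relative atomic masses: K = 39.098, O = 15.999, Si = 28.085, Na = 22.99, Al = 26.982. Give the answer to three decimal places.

Na2O (M=61.979): mol = 0.01646; Na = 0.03292, O = 0.01646.
K2O (M=94.195): mol = 0.16349; K = 0.32698, O = 0.16349.
Al2O3 (M=101.961): mol = 0.18134; Al = 0.36268, O = 0.54402.
SiO2 (M=60.083): mol = 1.07451; Si = 1.07451, O = 2.14902.
ΣO = 2.87299; factor = 8/ΣO = 2.78456.
K apfu = 0.32698 × 2.78456 = 0.910.

0.910 K apfu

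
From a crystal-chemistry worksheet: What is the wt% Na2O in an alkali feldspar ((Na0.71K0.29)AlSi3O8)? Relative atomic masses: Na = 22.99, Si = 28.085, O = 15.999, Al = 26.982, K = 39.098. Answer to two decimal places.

M((Na0.71K0.29)AlSi3O8) = 266.890 g/mol; M(Na2O) = 61.979 g/mol.
Moles Na2O per formula unit = 0.71 Na ÷ 2 = 0.3550.
Na2O fraction = (0.3550 × 61.979) / 266.890 = 22.003/266.890 = 0.0824.

8.24 wt%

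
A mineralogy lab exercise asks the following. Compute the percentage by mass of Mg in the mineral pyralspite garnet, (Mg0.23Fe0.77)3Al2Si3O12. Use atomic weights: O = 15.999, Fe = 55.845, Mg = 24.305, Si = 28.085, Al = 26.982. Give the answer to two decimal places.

3.52 mass %

Formula mass = 0.69*24.305 + 2.31*55.845 + 2*26.982 + 3*28.085 + 12*15.999 = 475.979 g/mol, of which 16.770 g is Mg.
So Mg makes up 16.770/475.979 = 0.0352 of the mass, i.e. 3.52%.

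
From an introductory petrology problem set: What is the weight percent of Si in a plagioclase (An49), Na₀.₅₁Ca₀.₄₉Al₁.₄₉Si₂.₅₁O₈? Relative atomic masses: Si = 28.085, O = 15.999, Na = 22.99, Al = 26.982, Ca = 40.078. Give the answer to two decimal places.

26.10 mass %

Formula mass = 0.51×22.99 + 0.49×40.078 + 1.49×26.982 + 2.51×28.085 + 8×15.999 = 270.052 g/mol, of which 70.493 g is Si.
So Si makes up 70.493/270.052 = 0.2610 of the mass, i.e. 26.10%.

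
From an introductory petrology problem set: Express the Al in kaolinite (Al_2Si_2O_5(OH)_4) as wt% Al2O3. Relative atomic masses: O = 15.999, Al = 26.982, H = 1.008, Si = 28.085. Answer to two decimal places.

39.50 wt%

Formula mass = 258.157 g/mol.
2 Al → 1.0000 mol Al2O3 per formula unit; M(Al2O3) = 101.961, so Al2O3 mass = 101.961 g.
101.961/258.157 × 100 = 39.50 wt%.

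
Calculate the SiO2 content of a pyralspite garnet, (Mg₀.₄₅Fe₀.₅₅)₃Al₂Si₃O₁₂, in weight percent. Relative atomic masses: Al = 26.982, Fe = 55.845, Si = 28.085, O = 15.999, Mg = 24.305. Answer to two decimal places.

39.60 wt%

M((Mg₀.₄₅Fe₀.₅₅)₃Al₂Si₃O₁₂) = 455.163 g/mol; M(SiO2) = 60.083 g/mol.
Moles SiO2 per formula unit = 3 Si ÷ 1 = 3.0000.
SiO2 fraction = (3.0000 × 60.083) / 455.163 = 180.249/455.163 = 0.3960.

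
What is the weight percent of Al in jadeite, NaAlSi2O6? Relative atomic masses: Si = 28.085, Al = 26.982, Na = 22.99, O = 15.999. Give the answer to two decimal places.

M(NaAlSi2O6) = 202.136 g/mol.
Al contributes 1 × 26.982 = 26.982 g per mole.
26.982/202.136 = 0.1335 → 13.35%.

13.35 weight percent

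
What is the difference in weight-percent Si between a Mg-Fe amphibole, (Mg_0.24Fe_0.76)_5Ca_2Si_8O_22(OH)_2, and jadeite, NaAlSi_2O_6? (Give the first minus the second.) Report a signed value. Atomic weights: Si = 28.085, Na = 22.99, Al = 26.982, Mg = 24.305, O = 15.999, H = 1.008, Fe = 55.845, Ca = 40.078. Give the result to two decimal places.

-3.69 percentage points

First mineral: 224.680 g Si in 932.205 g formula = 24.10 wt% Si.
Second mineral: 56.170 g Si in 202.136 g formula = 27.79 wt% Si.
24.10% − 27.79% gives a difference of -3.69 percentage points.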